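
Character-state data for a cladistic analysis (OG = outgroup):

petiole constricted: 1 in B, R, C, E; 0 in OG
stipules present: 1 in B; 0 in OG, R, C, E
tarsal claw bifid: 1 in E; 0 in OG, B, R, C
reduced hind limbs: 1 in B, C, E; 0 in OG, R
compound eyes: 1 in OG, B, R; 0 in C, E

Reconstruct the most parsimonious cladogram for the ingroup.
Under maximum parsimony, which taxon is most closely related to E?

C

Character polarity is set by the outgroup: the derived state is whichever differs from the outgroup's state, so for compound eyes the derived state is '0', and for the remaining characters it is '1'.
All ingroup taxa share the derived state '1' for petiole constricted; it defines the ingroup but does not resolve relationships within it.
stipules present (derived state '1') is unique to B (autapomorphy; uninformative for grouping).
tarsal claw bifid (derived state '1') is unique to E (autapomorphy; uninformative for grouping).
reduced hind limbs (derived state '1') is shared by B, C, and E — a synapomorphy uniting that clade.
compound eyes: derived state '0' in C and E only — synapomorphy for {C, E}.
Most parsimonious ingroup topology: ((B,(C,E)),R).
E and C form a cherry on this tree, so they are sister taxa.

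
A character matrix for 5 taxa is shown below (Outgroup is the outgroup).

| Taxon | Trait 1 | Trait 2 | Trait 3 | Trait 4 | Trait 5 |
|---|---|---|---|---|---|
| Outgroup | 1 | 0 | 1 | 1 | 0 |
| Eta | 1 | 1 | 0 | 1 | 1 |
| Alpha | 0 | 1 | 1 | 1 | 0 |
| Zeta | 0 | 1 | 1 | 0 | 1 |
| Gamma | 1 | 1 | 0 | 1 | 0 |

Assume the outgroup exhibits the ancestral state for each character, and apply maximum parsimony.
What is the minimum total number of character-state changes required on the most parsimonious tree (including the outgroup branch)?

6

Character polarity is set by the outgroup: the derived state is whichever differs from the outgroup's state, so for Trait 1, Trait 3, Trait 4 the derived state is '0', and for the remaining characters it is '1'.
Trait 1 (derived state '0') is shared by Alpha and Zeta — a synapomorphy uniting that clade.
Trait 2 (derived state '1') is shared by all ingroup taxa — unites the whole ingroup.
Trait 3: derived state '0' in Eta and Gamma only — synapomorphy for {Eta, Gamma}.
Trait 4: derived state '0' in Zeta only — an autapomorphy, so it tells us nothing about relationships among taxa.
Trait 5 groups Eta and Zeta, which is incompatible with the clades supported by the remaining characters; treating it as convergent (homoplasy) costs fewer steps than any alternative tree.
Most parsimonious ingroup topology: ((Eta,Gamma),(Alpha,Zeta)).
Changes per character on this tree: Trait 1: 1; Trait 2: 1; Trait 3: 1; Trait 4: 1; Trait 5: 2.
Total = 6.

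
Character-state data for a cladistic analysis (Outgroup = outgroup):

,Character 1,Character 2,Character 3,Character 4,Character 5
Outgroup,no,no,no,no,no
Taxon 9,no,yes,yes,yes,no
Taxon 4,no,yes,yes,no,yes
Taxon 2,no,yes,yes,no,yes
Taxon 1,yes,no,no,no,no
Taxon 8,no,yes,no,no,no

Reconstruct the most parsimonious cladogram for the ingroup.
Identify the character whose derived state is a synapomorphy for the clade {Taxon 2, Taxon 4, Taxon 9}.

The outgroup has state 'no' for every character, so 'yes' is the derived state throughout.
Character 1 (derived state 'yes') is unique to Taxon 1 (autapomorphy; uninformative for grouping).
Character 2 (derived state 'yes') is shared by Taxon 2, Taxon 4, Taxon 8, and Taxon 9 — a synapomorphy uniting that clade.
Character 3: derived state 'yes' in Taxon 2, Taxon 4, and Taxon 9 only — synapomorphy for {Taxon 2, Taxon 4, Taxon 9}.
Character 4: derived state 'yes' in Taxon 9 only — an autapomorphy, so it tells us nothing about relationships among taxa.
Only Taxon 2 and Taxon 4 show the derived state 'yes' for Character 5, supporting them as a clade.
Most parsimonious ingroup topology: (((Taxon 9,(Taxon 4,Taxon 2)),Taxon 8),Taxon 1).
The clade {Taxon 2, Taxon 4, Taxon 9} is supported by Character 3: its derived state 'yes' occurs in exactly those taxa and in no other taxon (including the outgroup).

Character 3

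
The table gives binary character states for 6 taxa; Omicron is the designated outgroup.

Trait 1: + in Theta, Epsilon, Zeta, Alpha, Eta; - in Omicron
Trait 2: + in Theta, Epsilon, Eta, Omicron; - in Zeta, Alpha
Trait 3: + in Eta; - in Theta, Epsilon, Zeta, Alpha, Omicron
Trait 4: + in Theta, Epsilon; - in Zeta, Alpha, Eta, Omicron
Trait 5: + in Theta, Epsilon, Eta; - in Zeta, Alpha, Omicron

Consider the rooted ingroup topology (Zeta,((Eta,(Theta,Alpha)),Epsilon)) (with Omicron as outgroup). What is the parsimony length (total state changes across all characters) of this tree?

Map each character onto (Zeta,((Eta,(Theta,Alpha)),Epsilon)) (rooted by Omicron) and count the minimum state changes it requires (Fitch parsimony):
Trait 1: 1; Trait 2: 2; Trait 3: 1; Trait 4: 2; Trait 5: 2.
Total tree length = 8.

8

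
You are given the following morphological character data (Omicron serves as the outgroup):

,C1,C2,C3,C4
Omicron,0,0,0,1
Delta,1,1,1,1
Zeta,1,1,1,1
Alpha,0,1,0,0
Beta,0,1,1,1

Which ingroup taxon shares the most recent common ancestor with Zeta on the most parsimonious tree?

Delta

Character polarity is set by the outgroup: the derived state is whichever differs from the outgroup's state, so for C4 the derived state is '0', and for the remaining characters it is '1'.
C1: derived state '1' in Delta and Zeta only — synapomorphy for {Delta, Zeta}.
All ingroup taxa share the derived state '1' for C2; it defines the ingroup but does not resolve relationships within it.
C3 (derived state '1') is shared by Beta, Delta, and Zeta — a synapomorphy uniting that clade.
C4: derived state '0' in Alpha only — an autapomorphy, so it tells us nothing about relationships among taxa.
Most parsimonious ingroup topology: (((Delta,Zeta),Beta),Alpha).
Zeta and Delta form a cherry on this tree, so they are sister taxa.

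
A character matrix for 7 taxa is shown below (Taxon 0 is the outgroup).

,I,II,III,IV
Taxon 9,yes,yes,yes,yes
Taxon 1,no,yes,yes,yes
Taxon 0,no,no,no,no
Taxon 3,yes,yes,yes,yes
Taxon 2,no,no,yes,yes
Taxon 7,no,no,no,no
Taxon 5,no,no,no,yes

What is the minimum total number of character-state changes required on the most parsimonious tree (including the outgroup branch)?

4

The outgroup has state 'no' for every character, so 'yes' is the derived state throughout.
I: derived state 'yes' in Taxon 3 and Taxon 9 only — synapomorphy for {Taxon 3, Taxon 9}.
Only Taxon 1, Taxon 3, and Taxon 9 show the derived state 'yes' for II, supporting them as a clade.
III: derived state 'yes' in Taxon 1, Taxon 2, Taxon 3, and Taxon 9 only — synapomorphy for {Taxon 1, Taxon 2, Taxon 3, Taxon 9}.
IV: derived state 'yes' in Taxon 1, Taxon 2, Taxon 3, Taxon 5, and Taxon 9 only — synapomorphy for {Taxon 1, Taxon 2, Taxon 3, Taxon 5, Taxon 9}.
Most parsimonious ingroup topology: (Taxon 7,((((Taxon 9,Taxon 3),Taxon 1),Taxon 2),Taxon 5)).
Changes per character on this tree: I: 1; II: 1; III: 1; IV: 1.
Total = 4.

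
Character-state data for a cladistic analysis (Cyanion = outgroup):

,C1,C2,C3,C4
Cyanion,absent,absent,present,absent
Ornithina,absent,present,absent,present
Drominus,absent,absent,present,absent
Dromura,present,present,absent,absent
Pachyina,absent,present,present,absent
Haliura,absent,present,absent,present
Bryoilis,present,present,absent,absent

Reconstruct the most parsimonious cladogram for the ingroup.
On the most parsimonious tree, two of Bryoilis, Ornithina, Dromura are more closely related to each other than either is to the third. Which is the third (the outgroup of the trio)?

Character polarity is set by the outgroup: the derived state is whichever differs from the outgroup's state, so for C3 the derived state is 'absent', and for the remaining characters it is 'present'.
Only Bryoilis and Dromura show the derived state 'present' for C1, supporting them as a clade.
Only Bryoilis, Dromura, Haliura, Ornithina, and Pachyina show the derived state 'present' for C2, supporting them as a clade.
Only Bryoilis, Dromura, Haliura, and Ornithina show the derived state 'absent' for C3, supporting them as a clade.
C4 (derived state 'present') is shared by Haliura and Ornithina — a synapomorphy uniting that clade.
Most parsimonious ingroup topology: ((((Ornithina,Haliura),(Dromura,Bryoilis)),Pachyina),Drominus).
Dromura and Bryoilis share a more recent common ancestor with each other than either does with Ornithina, so Ornithina is the least closely related of the three.

Ornithina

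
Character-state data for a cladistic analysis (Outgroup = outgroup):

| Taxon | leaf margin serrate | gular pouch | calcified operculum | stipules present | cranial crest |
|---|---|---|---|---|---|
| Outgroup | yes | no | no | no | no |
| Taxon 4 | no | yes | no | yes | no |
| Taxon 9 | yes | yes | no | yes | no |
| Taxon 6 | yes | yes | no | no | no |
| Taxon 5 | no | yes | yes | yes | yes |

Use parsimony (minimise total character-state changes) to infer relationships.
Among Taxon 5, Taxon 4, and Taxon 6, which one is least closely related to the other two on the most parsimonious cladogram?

Character polarity is set by the outgroup: the derived state is whichever differs from the outgroup's state, so for leaf margin serrate the derived state is 'no', and for the remaining characters it is 'yes'.
leaf margin serrate (derived state 'no') is shared by Taxon 4 and Taxon 5 — a synapomorphy uniting that clade.
All ingroup taxa share the derived state 'yes' for gular pouch; it defines the ingroup but does not resolve relationships within it.
calcified operculum (derived state 'yes') is unique to Taxon 5 (autapomorphy; uninformative for grouping).
stipules present (derived state 'yes') is shared by Taxon 4, Taxon 5, and Taxon 9 — a synapomorphy uniting that clade.
cranial crest (derived state 'yes') is unique to Taxon 5 (autapomorphy; uninformative for grouping).
Most parsimonious ingroup topology: (((Taxon 4,Taxon 5),Taxon 9),Taxon 6).
Taxon 4 and Taxon 5 share a more recent common ancestor with each other than either does with Taxon 6, so Taxon 6 is the least closely related of the three.

Taxon 6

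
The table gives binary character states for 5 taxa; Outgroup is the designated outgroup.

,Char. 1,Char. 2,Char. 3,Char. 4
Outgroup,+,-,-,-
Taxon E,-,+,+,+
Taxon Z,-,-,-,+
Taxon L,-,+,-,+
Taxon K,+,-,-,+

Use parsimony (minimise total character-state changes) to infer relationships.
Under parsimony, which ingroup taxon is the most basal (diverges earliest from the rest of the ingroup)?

Taxon K

Character polarity is set by the outgroup: the derived state is whichever differs from the outgroup's state, so for Char. 1 the derived state is '-', and for the remaining characters it is '+'.
Char. 1 (derived state '-') is shared by Taxon E, Taxon L, and Taxon Z — a synapomorphy uniting that clade.
Char. 2: derived state '+' in Taxon E and Taxon L only — synapomorphy for {Taxon E, Taxon L}.
Char. 3: derived state '+' in Taxon E only — an autapomorphy, so it tells us nothing about relationships among taxa.
Char. 4 (derived state '+') is shared by all ingroup taxa — unites the whole ingroup.
Most parsimonious ingroup topology: (((Taxon E,Taxon L),Taxon Z),Taxon K).
Taxon K is sister to the clade containing all other ingroup taxa, so it is the earliest-diverging (most basal) ingroup lineage.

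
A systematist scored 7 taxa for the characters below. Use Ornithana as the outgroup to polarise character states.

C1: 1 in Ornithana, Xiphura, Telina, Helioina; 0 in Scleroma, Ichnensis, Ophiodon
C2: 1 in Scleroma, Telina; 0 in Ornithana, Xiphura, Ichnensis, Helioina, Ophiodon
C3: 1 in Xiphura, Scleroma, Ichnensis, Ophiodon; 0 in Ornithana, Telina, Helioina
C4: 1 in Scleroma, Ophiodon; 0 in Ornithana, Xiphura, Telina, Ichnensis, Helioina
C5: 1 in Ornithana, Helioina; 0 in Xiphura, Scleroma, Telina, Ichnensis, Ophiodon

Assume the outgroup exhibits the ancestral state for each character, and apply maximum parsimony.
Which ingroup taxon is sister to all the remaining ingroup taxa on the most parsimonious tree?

Helioina

Character polarity is set by the outgroup: the derived state is whichever differs from the outgroup's state, so for C1, C5 the derived state is '0', and for the remaining characters it is '1'.
Only Ichnensis, Ophiodon, and Scleroma show the derived state '0' for C1, supporting them as a clade.
C2 groups Scleroma and Telina, which is incompatible with the clades supported by the remaining characters; treating it as convergent (homoplasy) costs fewer steps than any alternative tree.
Only Ichnensis, Ophiodon, Scleroma, and Xiphura show the derived state '1' for C3, supporting them as a clade.
Only Ophiodon and Scleroma show the derived state '1' for C4, supporting them as a clade.
C5 (derived state '0') is shared by Ichnensis, Ophiodon, Scleroma, Telina, and Xiphura — a synapomorphy uniting that clade.
Most parsimonious ingroup topology: (((Xiphura,((Scleroma,Ophiodon),Ichnensis)),Telina),Helioina).
Helioina is sister to the clade containing all other ingroup taxa, so it is the earliest-diverging (most basal) ingroup lineage.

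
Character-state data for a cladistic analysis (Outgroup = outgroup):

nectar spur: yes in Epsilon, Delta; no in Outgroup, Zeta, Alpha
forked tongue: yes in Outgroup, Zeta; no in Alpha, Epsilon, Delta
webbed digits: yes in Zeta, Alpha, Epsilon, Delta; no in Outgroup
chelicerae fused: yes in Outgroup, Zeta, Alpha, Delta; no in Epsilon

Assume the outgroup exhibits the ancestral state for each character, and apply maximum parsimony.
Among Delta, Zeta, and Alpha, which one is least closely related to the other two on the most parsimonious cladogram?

Zeta

Character polarity is set by the outgroup: the derived state is whichever differs from the outgroup's state, so for forked tongue, chelicerae fused the derived state is 'no', and for the remaining characters it is 'yes'.
Only Delta and Epsilon show the derived state 'yes' for nectar spur, supporting them as a clade.
forked tongue: derived state 'no' in Alpha, Delta, and Epsilon only — synapomorphy for {Alpha, Delta, Epsilon}.
webbed digits (derived state 'yes') is shared by all ingroup taxa — unites the whole ingroup.
chelicerae fused: derived state 'no' in Epsilon only — an autapomorphy, so it tells us nothing about relationships among taxa.
Most parsimonious ingroup topology: (Zeta,(Alpha,(Epsilon,Delta))).
Delta and Alpha share a more recent common ancestor with each other than either does with Zeta, so Zeta is the least closely related of the three.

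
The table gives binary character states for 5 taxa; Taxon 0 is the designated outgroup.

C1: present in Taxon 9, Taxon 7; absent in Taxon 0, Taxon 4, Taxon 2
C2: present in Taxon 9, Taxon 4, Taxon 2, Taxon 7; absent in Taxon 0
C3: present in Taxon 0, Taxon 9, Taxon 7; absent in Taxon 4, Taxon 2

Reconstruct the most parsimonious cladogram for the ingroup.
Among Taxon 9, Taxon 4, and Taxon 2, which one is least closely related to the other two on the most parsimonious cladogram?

Character polarity is set by the outgroup: the derived state is whichever differs from the outgroup's state, so for C3 the derived state is 'absent', and for the remaining characters it is 'present'.
Only Taxon 7 and Taxon 9 show the derived state 'present' for C1, supporting them as a clade.
All ingroup taxa share the derived state 'present' for C2; it defines the ingroup but does not resolve relationships within it.
C3 (derived state 'absent') is shared by Taxon 2 and Taxon 4 — a synapomorphy uniting that clade.
Most parsimonious ingroup topology: ((Taxon 9,Taxon 7),(Taxon 4,Taxon 2)).
Taxon 2 and Taxon 4 share a more recent common ancestor with each other than either does with Taxon 9, so Taxon 9 is the least closely related of the three.

Taxon 9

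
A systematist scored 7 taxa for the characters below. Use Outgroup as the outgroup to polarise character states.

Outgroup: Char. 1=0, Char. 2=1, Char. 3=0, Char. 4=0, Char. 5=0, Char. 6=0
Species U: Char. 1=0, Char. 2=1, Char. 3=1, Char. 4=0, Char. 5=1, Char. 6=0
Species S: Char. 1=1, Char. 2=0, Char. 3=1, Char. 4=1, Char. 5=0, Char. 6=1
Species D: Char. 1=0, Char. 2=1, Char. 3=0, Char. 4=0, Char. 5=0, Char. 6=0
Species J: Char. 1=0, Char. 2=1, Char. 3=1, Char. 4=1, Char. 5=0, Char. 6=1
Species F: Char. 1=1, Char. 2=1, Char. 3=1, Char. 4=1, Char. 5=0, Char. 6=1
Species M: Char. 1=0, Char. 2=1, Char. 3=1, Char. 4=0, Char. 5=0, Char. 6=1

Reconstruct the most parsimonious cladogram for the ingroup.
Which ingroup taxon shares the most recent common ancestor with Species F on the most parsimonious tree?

Character polarity is set by the outgroup: the derived state is whichever differs from the outgroup's state, so for Char. 2 the derived state is '0', and for the remaining characters it is '1'.
Char. 1: derived state '1' in Species F and Species S only — synapomorphy for {Species F, Species S}.
Char. 2 (derived state '0') is unique to Species S (autapomorphy; uninformative for grouping).
Char. 3: derived state '1' in Species F, Species J, Species M, Species S, and Species U only — synapomorphy for {Species F, Species J, Species M, Species S, Species U}.
Char. 4 (derived state '1') is shared by Species F, Species J, and Species S — a synapomorphy uniting that clade.
Char. 5 (derived state '1') is unique to Species U (autapomorphy; uninformative for grouping).
Only Species F, Species J, Species M, and Species S show the derived state '1' for Char. 6, supporting them as a clade.
Most parsimonious ingroup topology: ((Species U,(((Species S,Species F),Species J),Species M)),Species D).
Species F and Species S form a cherry on this tree, so they are sister taxa.

Species S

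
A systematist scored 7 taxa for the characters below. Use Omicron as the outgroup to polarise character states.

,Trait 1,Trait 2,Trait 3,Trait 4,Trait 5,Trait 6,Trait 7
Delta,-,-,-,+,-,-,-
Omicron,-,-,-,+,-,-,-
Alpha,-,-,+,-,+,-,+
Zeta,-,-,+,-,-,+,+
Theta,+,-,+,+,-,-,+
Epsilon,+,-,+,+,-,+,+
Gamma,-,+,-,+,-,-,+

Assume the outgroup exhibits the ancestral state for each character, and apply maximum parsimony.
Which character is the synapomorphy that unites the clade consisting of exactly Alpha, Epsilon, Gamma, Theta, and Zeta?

Character polarity is set by the outgroup: the derived state is whichever differs from the outgroup's state, so for Trait 4 the derived state is '-', and for the remaining characters it is '+'.
Trait 1: derived state '+' in Epsilon and Theta only — synapomorphy for {Epsilon, Theta}.
Trait 2 (derived state '+') is unique to Gamma (autapomorphy; uninformative for grouping).
Only Alpha, Epsilon, Theta, and Zeta show the derived state '+' for Trait 3, supporting them as a clade.
Trait 4: derived state '-' in Alpha and Zeta only — synapomorphy for {Alpha, Zeta}.
Trait 5 (derived state '+') is unique to Alpha (autapomorphy; uninformative for grouping).
Trait 6 (state '+') occurs in Epsilon and Zeta but conflicts with the nesting implied by the other characters — most parsimoniously interpreted as homoplasy.
Trait 7 (derived state '+') is shared by Alpha, Epsilon, Gamma, Theta, and Zeta — a synapomorphy uniting that clade.
Most parsimonious ingroup topology: ((((Theta,Epsilon),(Alpha,Zeta)),Gamma),Delta).
The clade {Alpha, Epsilon, Gamma, Theta, Zeta} is supported by Trait 7: its derived state '+' occurs in exactly those taxa and in no other taxon (including the outgroup).

Trait 7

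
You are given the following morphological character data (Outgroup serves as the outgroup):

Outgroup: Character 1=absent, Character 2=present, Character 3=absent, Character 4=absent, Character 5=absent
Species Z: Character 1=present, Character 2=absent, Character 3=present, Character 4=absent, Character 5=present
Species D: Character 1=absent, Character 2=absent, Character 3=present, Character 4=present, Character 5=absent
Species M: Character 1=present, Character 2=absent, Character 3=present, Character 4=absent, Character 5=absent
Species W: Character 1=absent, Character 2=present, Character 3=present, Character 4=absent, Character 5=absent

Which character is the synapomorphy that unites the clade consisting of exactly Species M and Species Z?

Character 1

Character polarity is set by the outgroup: the derived state is whichever differs from the outgroup's state, so for Character 2 the derived state is 'absent', and for the remaining characters it is 'present'.
Character 1 (derived state 'present') is shared by Species M and Species Z — a synapomorphy uniting that clade.
Only Species D, Species M, and Species Z show the derived state 'absent' for Character 2, supporting them as a clade.
Character 3 (derived state 'present') is shared by all ingroup taxa — unites the whole ingroup.
Character 4: derived state 'present' in Species D only — an autapomorphy, so it tells us nothing about relationships among taxa.
Character 5: derived state 'present' in Species Z only — an autapomorphy, so it tells us nothing about relationships among taxa.
Most parsimonious ingroup topology: (((Species Z,Species M),Species D),Species W).
The clade {Species M, Species Z} is supported by Character 1: its derived state 'present' occurs in exactly those taxa and in no other taxon (including the outgroup).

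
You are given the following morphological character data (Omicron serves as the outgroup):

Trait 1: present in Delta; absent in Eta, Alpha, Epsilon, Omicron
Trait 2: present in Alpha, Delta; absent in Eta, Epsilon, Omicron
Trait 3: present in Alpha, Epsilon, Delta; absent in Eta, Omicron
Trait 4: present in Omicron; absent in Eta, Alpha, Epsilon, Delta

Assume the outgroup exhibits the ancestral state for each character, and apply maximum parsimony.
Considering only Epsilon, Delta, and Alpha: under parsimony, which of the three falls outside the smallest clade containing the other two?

Character polarity is set by the outgroup: the derived state is whichever differs from the outgroup's state, so for Trait 4 the derived state is 'absent', and for the remaining characters it is 'present'.
Trait 1 (derived state 'present') is unique to Delta (autapomorphy; uninformative for grouping).
Trait 2 (derived state 'present') is shared by Alpha and Delta — a synapomorphy uniting that clade.
Only Alpha, Delta, and Epsilon show the derived state 'present' for Trait 3, supporting them as a clade.
All ingroup taxa share the derived state 'absent' for Trait 4; it defines the ingroup but does not resolve relationships within it.
Most parsimonious ingroup topology: ((Epsilon,(Delta,Alpha)),Eta).
Delta and Alpha share a more recent common ancestor with each other than either does with Epsilon, so Epsilon is the least closely related of the three.

Epsilon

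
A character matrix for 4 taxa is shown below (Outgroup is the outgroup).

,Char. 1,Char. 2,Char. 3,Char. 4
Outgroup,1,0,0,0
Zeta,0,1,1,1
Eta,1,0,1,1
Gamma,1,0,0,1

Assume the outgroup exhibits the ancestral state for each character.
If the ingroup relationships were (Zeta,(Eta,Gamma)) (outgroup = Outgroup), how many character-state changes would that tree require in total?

Map each character onto (Zeta,(Eta,Gamma)) (rooted by Outgroup) and count the minimum state changes it requires (Fitch parsimony):
Char. 1: 1; Char. 2: 1; Char. 3: 2; Char. 4: 1.
Total tree length = 5.

5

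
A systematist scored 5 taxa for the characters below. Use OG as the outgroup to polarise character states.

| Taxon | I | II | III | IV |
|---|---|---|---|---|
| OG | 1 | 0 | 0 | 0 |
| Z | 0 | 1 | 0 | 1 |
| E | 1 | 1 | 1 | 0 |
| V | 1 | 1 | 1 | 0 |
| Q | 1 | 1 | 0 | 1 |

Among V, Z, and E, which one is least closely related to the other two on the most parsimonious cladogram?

Character polarity is set by the outgroup: the derived state is whichever differs from the outgroup's state, so for I the derived state is '0', and for the remaining characters it is '1'.
I: derived state '0' in Z only — an autapomorphy, so it tells us nothing about relationships among taxa.
II (derived state '1') is shared by all ingroup taxa — unites the whole ingroup.
Only E and V show the derived state '1' for III, supporting them as a clade.
IV: derived state '1' in Q and Z only — synapomorphy for {Q, Z}.
Most parsimonious ingroup topology: ((Z,Q),(E,V)).
V and E share a more recent common ancestor with each other than either does with Z, so Z is the least closely related of the three.

Z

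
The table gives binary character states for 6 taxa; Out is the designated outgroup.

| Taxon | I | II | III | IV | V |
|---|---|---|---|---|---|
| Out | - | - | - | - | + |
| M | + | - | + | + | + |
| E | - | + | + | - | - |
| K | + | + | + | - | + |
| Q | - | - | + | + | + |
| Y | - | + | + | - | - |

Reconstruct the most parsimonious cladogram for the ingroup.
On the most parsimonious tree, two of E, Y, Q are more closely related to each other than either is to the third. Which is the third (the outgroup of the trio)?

Q

Character polarity is set by the outgroup: the derived state is whichever differs from the outgroup's state, so for V the derived state is '-', and for the remaining characters it is '+'.
I groups K and M, which is incompatible with the clades supported by the remaining characters; treating it as convergent (homoplasy) costs fewer steps than any alternative tree.
II: derived state '+' in E, K, and Y only — synapomorphy for {E, K, Y}.
III (derived state '+') is shared by all ingroup taxa — unites the whole ingroup.
IV: derived state '+' in M and Q only — synapomorphy for {M, Q}.
V (derived state '-') is shared by E and Y — a synapomorphy uniting that clade.
Most parsimonious ingroup topology: ((M,Q),((E,Y),K)).
E and Y share a more recent common ancestor with each other than either does with Q, so Q is the least closely related of the three.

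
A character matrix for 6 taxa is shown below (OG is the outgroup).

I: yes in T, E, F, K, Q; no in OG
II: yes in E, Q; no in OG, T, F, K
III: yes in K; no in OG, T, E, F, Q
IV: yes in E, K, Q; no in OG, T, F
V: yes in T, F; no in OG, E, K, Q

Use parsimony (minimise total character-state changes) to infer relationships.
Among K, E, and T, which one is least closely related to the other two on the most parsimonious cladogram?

The outgroup has state 'no' for every character, so 'yes' is the derived state throughout.
I (derived state 'yes') is shared by all ingroup taxa — unites the whole ingroup.
Only E and Q show the derived state 'yes' for II, supporting them as a clade.
III: derived state 'yes' in K only — an autapomorphy, so it tells us nothing about relationships among taxa.
Only E, K, and Q show the derived state 'yes' for IV, supporting them as a clade.
V (derived state 'yes') is shared by F and T — a synapomorphy uniting that clade.
Most parsimonious ingroup topology: ((T,F),((E,Q),K)).
K and E share a more recent common ancestor with each other than either does with T, so T is the least closely related of the three.

T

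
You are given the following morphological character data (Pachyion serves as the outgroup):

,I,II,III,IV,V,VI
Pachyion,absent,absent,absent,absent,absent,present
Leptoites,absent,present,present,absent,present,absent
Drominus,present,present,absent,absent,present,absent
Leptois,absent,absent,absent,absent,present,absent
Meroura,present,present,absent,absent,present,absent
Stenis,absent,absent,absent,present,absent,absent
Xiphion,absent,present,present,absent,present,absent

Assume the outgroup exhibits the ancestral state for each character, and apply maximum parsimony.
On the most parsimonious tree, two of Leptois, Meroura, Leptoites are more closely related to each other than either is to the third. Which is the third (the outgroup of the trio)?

Character polarity is set by the outgroup: the derived state is whichever differs from the outgroup's state, so for VI the derived state is 'absent', and for the remaining characters it is 'present'.
I: derived state 'present' in Drominus and Meroura only — synapomorphy for {Drominus, Meroura}.
II: derived state 'present' in Drominus, Leptoites, Meroura, and Xiphion only — synapomorphy for {Drominus, Leptoites, Meroura, Xiphion}.
Only Leptoites and Xiphion show the derived state 'present' for III, supporting them as a clade.
IV (derived state 'present') is unique to Stenis (autapomorphy; uninformative for grouping).
V: derived state 'present' in Drominus, Leptois, Leptoites, Meroura, and Xiphion only — synapomorphy for {Drominus, Leptois, Leptoites, Meroura, Xiphion}.
VI (derived state 'absent') is shared by all ingroup taxa — unites the whole ingroup.
Most parsimonious ingroup topology: ((((Leptoites,Xiphion),(Drominus,Meroura)),Leptois),Stenis).
Leptoites and Meroura share a more recent common ancestor with each other than either does with Leptois, so Leptois is the least closely related of the three.

Leptois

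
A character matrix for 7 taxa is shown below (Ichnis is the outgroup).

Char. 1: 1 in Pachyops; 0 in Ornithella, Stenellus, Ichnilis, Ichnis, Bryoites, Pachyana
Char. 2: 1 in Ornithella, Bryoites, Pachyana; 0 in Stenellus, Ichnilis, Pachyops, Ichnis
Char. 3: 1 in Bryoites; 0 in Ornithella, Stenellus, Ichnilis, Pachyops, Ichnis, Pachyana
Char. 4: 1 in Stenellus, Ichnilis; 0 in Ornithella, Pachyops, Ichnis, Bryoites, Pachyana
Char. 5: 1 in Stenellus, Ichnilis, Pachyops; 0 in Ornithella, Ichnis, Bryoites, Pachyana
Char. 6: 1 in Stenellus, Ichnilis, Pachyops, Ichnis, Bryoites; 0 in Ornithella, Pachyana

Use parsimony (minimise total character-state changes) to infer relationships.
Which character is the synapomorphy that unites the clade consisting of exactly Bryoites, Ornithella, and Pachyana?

Character polarity is set by the outgroup: the derived state is whichever differs from the outgroup's state, so for Char. 6 the derived state is '0', and for the remaining characters it is '1'.
Char. 1 (derived state '1') is unique to Pachyops (autapomorphy; uninformative for grouping).
Only Bryoites, Ornithella, and Pachyana show the derived state '1' for Char. 2, supporting them as a clade.
Char. 3: derived state '1' in Bryoites only — an autapomorphy, so it tells us nothing about relationships among taxa.
Char. 4 (derived state '1') is shared by Ichnilis and Stenellus — a synapomorphy uniting that clade.
Only Ichnilis, Pachyops, and Stenellus show the derived state '1' for Char. 5, supporting them as a clade.
Char. 6: derived state '0' in Ornithella and Pachyana only — synapomorphy for {Ornithella, Pachyana}.
Most parsimonious ingroup topology: ((Bryoites,(Ornithella,Pachyana)),((Ichnilis,Stenellus),Pachyops)).
The clade {Bryoites, Ornithella, Pachyana} is supported by Char. 2: its derived state '1' occurs in exactly those taxa and in no other taxon (including the outgroup).

Char. 2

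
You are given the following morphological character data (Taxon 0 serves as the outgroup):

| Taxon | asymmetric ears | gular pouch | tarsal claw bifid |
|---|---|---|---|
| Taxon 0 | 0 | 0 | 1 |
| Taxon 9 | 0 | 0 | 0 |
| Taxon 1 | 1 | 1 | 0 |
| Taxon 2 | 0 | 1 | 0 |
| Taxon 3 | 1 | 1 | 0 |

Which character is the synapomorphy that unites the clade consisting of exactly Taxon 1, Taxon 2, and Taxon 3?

Character polarity is set by the outgroup: the derived state is whichever differs from the outgroup's state, so for tarsal claw bifid the derived state is '0', and for the remaining characters it is '1'.
asymmetric ears (derived state '1') is shared by Taxon 1 and Taxon 3 — a synapomorphy uniting that clade.
gular pouch: derived state '1' in Taxon 1, Taxon 2, and Taxon 3 only — synapomorphy for {Taxon 1, Taxon 2, Taxon 3}.
All ingroup taxa share the derived state '0' for tarsal claw bifid; it defines the ingroup but does not resolve relationships within it.
Most parsimonious ingroup topology: (Taxon 9,((Taxon 1,Taxon 3),Taxon 2)).
The clade {Taxon 1, Taxon 2, Taxon 3} is supported by gular pouch: its derived state '1' occurs in exactly those taxa and in no other taxon (including the outgroup).

gular pouch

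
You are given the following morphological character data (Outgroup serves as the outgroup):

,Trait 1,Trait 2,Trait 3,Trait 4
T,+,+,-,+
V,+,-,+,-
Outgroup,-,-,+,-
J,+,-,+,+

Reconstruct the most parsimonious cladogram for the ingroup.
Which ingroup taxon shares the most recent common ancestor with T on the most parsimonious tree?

Character polarity is set by the outgroup: the derived state is whichever differs from the outgroup's state, so for Trait 3 the derived state is '-', and for the remaining characters it is '+'.
All ingroup taxa share the derived state '+' for Trait 1; it defines the ingroup but does not resolve relationships within it.
Trait 2: derived state '+' in T only — an autapomorphy, so it tells us nothing about relationships among taxa.
Trait 3 (derived state '-') is unique to T (autapomorphy; uninformative for grouping).
Trait 4 (derived state '+') is shared by J and T — a synapomorphy uniting that clade.
Most parsimonious ingroup topology: ((T,J),V).
T and J form a cherry on this tree, so they are sister taxa.

J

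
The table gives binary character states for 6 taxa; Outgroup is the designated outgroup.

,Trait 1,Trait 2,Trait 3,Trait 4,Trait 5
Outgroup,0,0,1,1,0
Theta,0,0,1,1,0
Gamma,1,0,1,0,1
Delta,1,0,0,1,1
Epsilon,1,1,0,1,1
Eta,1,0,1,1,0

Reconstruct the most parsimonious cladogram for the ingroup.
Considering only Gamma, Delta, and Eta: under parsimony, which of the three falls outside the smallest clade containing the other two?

Character polarity is set by the outgroup: the derived state is whichever differs from the outgroup's state, so for Trait 3, Trait 4 the derived state is '0', and for the remaining characters it is '1'.
Trait 1 (derived state '1') is shared by Delta, Epsilon, Eta, and Gamma — a synapomorphy uniting that clade.
Trait 2 (derived state '1') is unique to Epsilon (autapomorphy; uninformative for grouping).
Trait 3 (derived state '0') is shared by Delta and Epsilon — a synapomorphy uniting that clade.
Trait 4 (derived state '0') is unique to Gamma (autapomorphy; uninformative for grouping).
Trait 5 (derived state '1') is shared by Delta, Epsilon, and Gamma — a synapomorphy uniting that clade.
Most parsimonious ingroup topology: (Theta,((Gamma,(Delta,Epsilon)),Eta)).
Delta and Gamma share a more recent common ancestor with each other than either does with Eta, so Eta is the least closely related of the three.

Eta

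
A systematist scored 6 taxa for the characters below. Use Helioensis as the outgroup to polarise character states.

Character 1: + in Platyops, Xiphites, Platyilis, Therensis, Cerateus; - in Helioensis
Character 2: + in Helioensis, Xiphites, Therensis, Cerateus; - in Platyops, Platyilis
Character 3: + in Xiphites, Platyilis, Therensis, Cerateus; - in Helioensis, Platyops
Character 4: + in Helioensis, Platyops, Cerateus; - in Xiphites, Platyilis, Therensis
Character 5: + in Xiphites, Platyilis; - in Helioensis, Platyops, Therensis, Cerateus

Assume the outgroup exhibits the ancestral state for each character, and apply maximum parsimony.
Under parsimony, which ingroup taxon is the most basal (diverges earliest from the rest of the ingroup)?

Platyops

Character polarity is set by the outgroup: the derived state is whichever differs from the outgroup's state, so for Character 2, Character 4 the derived state is '-', and for the remaining characters it is '+'.
All ingroup taxa share the derived state '+' for Character 1; it defines the ingroup but does not resolve relationships within it.
Character 2 groups Platyilis and Platyops, which is incompatible with the clades supported by the remaining characters; treating it as convergent (homoplasy) costs fewer steps than any alternative tree.
Character 3: derived state '+' in Cerateus, Platyilis, Therensis, and Xiphites only — synapomorphy for {Cerateus, Platyilis, Therensis, Xiphites}.
Only Platyilis, Therensis, and Xiphites show the derived state '-' for Character 4, supporting them as a clade.
Character 5 (derived state '+') is shared by Platyilis and Xiphites — a synapomorphy uniting that clade.
Most parsimonious ingroup topology: (Platyops,(((Xiphites,Platyilis),Therensis),Cerateus)).
Platyops is sister to the clade containing all other ingroup taxa, so it is the earliest-diverging (most basal) ingroup lineage.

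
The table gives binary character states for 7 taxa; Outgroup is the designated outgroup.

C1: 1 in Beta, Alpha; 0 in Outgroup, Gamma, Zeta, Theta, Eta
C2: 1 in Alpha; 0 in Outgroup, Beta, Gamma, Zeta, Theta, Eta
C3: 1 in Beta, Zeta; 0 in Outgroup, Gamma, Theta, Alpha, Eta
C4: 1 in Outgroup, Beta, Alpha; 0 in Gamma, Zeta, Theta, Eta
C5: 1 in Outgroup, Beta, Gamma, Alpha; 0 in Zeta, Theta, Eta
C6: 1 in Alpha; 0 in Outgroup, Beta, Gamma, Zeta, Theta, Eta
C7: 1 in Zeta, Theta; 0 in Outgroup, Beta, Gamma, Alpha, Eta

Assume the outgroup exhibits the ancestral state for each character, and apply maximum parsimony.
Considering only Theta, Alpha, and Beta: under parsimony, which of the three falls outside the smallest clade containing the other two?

Character polarity is set by the outgroup: the derived state is whichever differs from the outgroup's state, so for C4, C5 the derived state is '0', and for the remaining characters it is '1'.
C1: derived state '1' in Alpha and Beta only — synapomorphy for {Alpha, Beta}.
C2: derived state '1' in Alpha only — an autapomorphy, so it tells us nothing about relationships among taxa.
C3 groups Beta and Zeta, which is incompatible with the clades supported by the remaining characters; treating it as convergent (homoplasy) costs fewer steps than any alternative tree.
Only Eta, Gamma, Theta, and Zeta show the derived state '0' for C4, supporting them as a clade.
C5: derived state '0' in Eta, Theta, and Zeta only — synapomorphy for {Eta, Theta, Zeta}.
C6: derived state '1' in Alpha only — an autapomorphy, so it tells us nothing about relationships among taxa.
C7 (derived state '1') is shared by Theta and Zeta — a synapomorphy uniting that clade.
Most parsimonious ingroup topology: ((Beta,Alpha),(Gamma,((Zeta,Theta),Eta))).
Beta and Alpha share a more recent common ancestor with each other than either does with Theta, so Theta is the least closely related of the three.

Theta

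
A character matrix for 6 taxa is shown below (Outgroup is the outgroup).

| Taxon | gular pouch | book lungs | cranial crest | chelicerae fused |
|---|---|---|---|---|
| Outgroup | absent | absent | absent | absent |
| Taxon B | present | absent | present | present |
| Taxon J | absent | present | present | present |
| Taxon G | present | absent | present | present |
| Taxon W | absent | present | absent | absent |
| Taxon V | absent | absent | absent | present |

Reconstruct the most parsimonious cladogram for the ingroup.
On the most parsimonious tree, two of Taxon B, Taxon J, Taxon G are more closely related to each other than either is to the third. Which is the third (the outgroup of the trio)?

Taxon J

The outgroup has state 'absent' for every character, so 'present' is the derived state throughout.
gular pouch (derived state 'present') is shared by Taxon B and Taxon G — a synapomorphy uniting that clade.
book lungs (state 'present') occurs in Taxon J and Taxon W but conflicts with the nesting implied by the other characters — most parsimoniously interpreted as homoplasy.
cranial crest: derived state 'present' in Taxon B, Taxon G, and Taxon J only — synapomorphy for {Taxon B, Taxon G, Taxon J}.
chelicerae fused (derived state 'present') is shared by Taxon B, Taxon G, Taxon J, and Taxon V — a synapomorphy uniting that clade.
Most parsimonious ingroup topology: ((((Taxon B,Taxon G),Taxon J),Taxon V),Taxon W).
Taxon B and Taxon G share a more recent common ancestor with each other than either does with Taxon J, so Taxon J is the least closely related of the three.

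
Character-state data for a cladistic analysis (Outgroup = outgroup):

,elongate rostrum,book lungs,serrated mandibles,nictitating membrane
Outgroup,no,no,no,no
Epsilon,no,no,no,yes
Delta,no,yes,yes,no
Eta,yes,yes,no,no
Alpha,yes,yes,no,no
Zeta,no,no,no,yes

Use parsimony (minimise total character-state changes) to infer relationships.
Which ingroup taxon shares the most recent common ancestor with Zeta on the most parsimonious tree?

The outgroup has state 'no' for every character, so 'yes' is the derived state throughout.
elongate rostrum (derived state 'yes') is shared by Alpha and Eta — a synapomorphy uniting that clade.
Only Alpha, Delta, and Eta show the derived state 'yes' for book lungs, supporting them as a clade.
serrated mandibles: derived state 'yes' in Delta only — an autapomorphy, so it tells us nothing about relationships among taxa.
nictitating membrane: derived state 'yes' in Epsilon and Zeta only — synapomorphy for {Epsilon, Zeta}.
Most parsimonious ingroup topology: ((Epsilon,Zeta),(Delta,(Eta,Alpha))).
Zeta and Epsilon form a cherry on this tree, so they are sister taxa.

Epsilon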